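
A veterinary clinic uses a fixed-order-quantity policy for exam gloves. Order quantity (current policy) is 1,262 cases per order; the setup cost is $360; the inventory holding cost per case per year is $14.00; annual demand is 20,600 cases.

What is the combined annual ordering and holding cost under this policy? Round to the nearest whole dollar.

Ordering: D/Q × S = 20,600/1,262 × $360 = $5,876.39
Holding:  Q/2 × H = 1,262/2 × $14 = $8,834.00
Total = $5,876.39 + $8,834.00 = $14,710.39

$14,710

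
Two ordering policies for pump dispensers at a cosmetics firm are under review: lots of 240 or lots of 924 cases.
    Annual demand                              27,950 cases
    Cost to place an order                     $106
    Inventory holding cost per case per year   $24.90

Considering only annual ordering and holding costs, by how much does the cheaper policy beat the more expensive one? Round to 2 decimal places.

For each Q, cost = (D/Q)·S + (Q/2)·H.
TC(240) = (27,950/240)×106 + (240/2)×24.9 = $15,332.58
TC(924) = (27,950/924)×106 + (924/2)×24.9 = $14,710.19
Lots of 924 are cheaper by $622.40.

$622.40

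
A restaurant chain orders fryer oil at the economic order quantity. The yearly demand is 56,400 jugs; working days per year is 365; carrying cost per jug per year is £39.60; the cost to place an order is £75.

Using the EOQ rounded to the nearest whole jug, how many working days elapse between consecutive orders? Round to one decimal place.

3.0 days

2DS/H = 2·56,400·75/39.6 = 213,636.36
EOQ = √213,636.36 ≈ 462.21 → Q = 462 jugs
Days between orders = 365 / (D/Q) = 365 / 122.078 ≈ 2.990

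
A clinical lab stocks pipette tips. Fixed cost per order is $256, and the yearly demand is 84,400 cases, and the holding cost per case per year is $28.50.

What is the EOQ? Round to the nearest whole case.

1,231 cases

2DS/H = 2·84,400·256/28.5 = 1,516,238.60
EOQ = √1,516,238.60 ≈ 1,231.36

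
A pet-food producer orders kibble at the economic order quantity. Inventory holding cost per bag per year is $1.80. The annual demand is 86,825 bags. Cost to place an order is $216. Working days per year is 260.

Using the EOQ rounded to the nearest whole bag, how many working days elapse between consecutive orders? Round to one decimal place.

Q* = √(2·D·S / H) = √(2·86,825·216 / 1.8) = √20,838,000.0 ≈ 4,564.87 → Q = 4,565 bags
Days between orders = 260 / (D/Q) = 260 / 19.020 ≈ 13.670

13.7 days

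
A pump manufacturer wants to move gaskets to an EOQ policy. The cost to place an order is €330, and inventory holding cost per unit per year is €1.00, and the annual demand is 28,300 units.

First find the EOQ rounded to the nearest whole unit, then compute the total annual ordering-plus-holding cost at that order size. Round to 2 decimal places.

2DS/H = 2·28,300·330/1 = 18,678,000.00
EOQ = √18,678,000.00 ≈ 4,321.81 → Q = 4,322 units
Ordering: D/Q × S = 28,300/4,322 × €330 = €2,160.81
Holding:  Q/2 × H = 4,322/2 × €1 = €2,161.00
Total = €2,160.81 + €2,161.00 = €4,321.81

€4,321.81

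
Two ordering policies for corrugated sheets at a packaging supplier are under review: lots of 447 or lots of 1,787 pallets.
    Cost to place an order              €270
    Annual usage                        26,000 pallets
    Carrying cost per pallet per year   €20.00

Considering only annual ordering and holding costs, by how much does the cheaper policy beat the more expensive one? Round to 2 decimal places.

TC(Q) = (D/Q)S + (Q/2)H
TC(447) = (26,000/447)×270 + (447/2)×20 = €20,174.70
TC(1,787) = (26,000/1,787)×270 + (1,787/2)×20 = €21,798.37
Cheaper: Q = 447.  Difference = €1,623.67

€1,623.67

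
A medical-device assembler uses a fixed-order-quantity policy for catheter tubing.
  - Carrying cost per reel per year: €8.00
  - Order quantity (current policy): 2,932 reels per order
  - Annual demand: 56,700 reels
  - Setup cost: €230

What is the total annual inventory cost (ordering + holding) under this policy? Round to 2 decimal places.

€16,175.82

Ordering: D/Q × S = 56,700/2,932 × €230 = €4,447.82
Holding:  Q/2 × H = 2,932/2 × €8 = €11,728.00
Total = €4,447.82 + €11,728.00 = €16,175.82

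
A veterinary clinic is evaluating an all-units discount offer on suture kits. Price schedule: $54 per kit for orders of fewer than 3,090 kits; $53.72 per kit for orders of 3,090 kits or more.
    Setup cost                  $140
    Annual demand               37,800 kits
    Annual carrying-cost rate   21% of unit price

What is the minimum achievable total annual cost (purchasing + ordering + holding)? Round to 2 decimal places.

$2,049,758.08

H₁ = 21%×$54 = $11.3400;  H₂ = 21%×$53.72 = $11.2812
EOQ₁ = √(2×37,800×140/11.3400) = 966.09  (< 3,090, feasible at tier 1)
EOQ₂ = √(2×37,800×140/11.2812) = 968.61  (< 3,090 → use Q = 3,090 at tier-2 price)
TC(tier 1 (EOQ₁), Q≈966.1) = $2,052,155.48
TC(tier 2, Q≈3,090.0) = $2,049,758.08
Minimum at tier 2: $2,049,758.08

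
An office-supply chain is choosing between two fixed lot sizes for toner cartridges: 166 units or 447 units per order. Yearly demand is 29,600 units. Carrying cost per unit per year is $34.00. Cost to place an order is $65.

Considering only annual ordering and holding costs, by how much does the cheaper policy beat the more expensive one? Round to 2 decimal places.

TC(Q) = (D/Q)S + (Q/2)H
TC(166) = (29,600/166)×65 + (166/2)×34 = $14,412.36
TC(447) = (29,600/447)×65 + (447/2)×34 = $11,903.25
Lots of 447 are cheaper by $2,509.11.

$2,509.11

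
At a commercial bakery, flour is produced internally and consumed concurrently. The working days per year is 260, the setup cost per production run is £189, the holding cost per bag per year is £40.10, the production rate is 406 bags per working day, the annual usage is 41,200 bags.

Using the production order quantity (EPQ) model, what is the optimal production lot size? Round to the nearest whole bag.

798 bags

d = 41,200/260 = 158.4615 bags/day;  effective holding cost H(1 − d/p) = 40.1·(1 − 158.4615/406) = 24.44900
Q* = √(2DS / H_eff) = √(2·41,200·189 / 24.44900) ≈ 798.11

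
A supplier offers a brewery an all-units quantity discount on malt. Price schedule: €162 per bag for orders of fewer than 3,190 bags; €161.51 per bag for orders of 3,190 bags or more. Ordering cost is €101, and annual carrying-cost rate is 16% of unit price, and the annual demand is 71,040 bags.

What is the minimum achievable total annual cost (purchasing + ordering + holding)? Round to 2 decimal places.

H₁ = 16%×€162 = €25.9200;  H₂ = 16%×€161.51 = €25.8416
EOQ₁ = √(2×71,040×101/25.9200) = 744.06  (< 3,190, feasible at tier 1)
EOQ₂ = √(2×71,040×101/25.8416) = 745.19  (< 3,190 → use Q = 3,190 at tier-2 price)
TC(tier 1 (EOQ₁), Q≈744.1) = €11,527,766.11
TC(tier 2, Q≈3,190.0) = €11,517,136.98
Minimum at tier 2: €11,517,136.98

€11,517,136.98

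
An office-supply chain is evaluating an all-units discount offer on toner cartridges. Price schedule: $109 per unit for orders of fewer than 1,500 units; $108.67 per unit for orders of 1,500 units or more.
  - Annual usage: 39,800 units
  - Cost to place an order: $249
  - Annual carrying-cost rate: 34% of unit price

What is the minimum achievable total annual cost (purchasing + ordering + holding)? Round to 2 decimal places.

H₁ = 34%×$109 = $37.0600;  H₂ = 34%×$108.67 = $36.9478
EOQ₁ = √(2×39,800×249/37.0600) = 731.31  (< 1,500, feasible at tier 1)
EOQ₂ = √(2×39,800×249/36.9478) = 732.42  (< 1,500 → use Q = 1,500 at tier-2 price)
TC(tier 1 (EOQ₁), Q≈731.3) = $4,365,302.47
TC(tier 2, Q≈1,500.0) = $4,359,383.65
Minimum at tier 2: $4,359,383.65

$4,359,383.65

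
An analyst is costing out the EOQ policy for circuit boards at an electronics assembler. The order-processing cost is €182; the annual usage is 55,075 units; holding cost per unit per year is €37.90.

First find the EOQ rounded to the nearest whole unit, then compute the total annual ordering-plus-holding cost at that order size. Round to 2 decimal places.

€27,564.34

2DS/H = 2·55,075·182/37.9 = 528,952.51
EOQ = √528,952.51 ≈ 727.29 → Q = 727 units
Annual ordering cost = (D/Q)·S = (55,075/727) × 182 = €13,787.69
Annual holding cost  = (Q/2)·H = (727/2) × 37.9 = €13,776.65
Total = €13,787.69 + €13,776.65 = €27,564.34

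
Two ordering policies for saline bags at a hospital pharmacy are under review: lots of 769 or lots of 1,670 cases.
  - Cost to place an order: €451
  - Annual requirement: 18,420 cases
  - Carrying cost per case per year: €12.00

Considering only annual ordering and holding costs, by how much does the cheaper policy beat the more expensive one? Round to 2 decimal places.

€422.38

Annual cost at Q: ordering D·S/Q plus holding Q·H/2.
TC(769) = (18,420/769)×451 + (769/2)×12 = €15,416.89
TC(1,670) = (18,420/1,670)×451 + (1,670/2)×12 = €14,994.50
Lots of 1,670 are cheaper by €422.38.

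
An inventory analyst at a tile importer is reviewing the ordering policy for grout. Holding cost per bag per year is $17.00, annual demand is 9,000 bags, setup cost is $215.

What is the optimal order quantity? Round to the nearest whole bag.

Q* = √(2·D·S / H) = √(2·9,000·215 / 17) = √227,647.1 ≈ 477.12

477 bags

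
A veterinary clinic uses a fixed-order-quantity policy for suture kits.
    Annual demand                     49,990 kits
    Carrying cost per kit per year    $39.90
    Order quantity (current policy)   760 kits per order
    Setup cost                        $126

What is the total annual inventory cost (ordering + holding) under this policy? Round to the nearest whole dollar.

$23,450

Annual ordering cost = (D/Q)·S = (49,990/760) × 126 = $8,287.82
Annual holding cost  = (Q/2)·H = (760/2) × 39.9 = $15,162.00
Total = $8,287.82 + $15,162.00 = $23,449.82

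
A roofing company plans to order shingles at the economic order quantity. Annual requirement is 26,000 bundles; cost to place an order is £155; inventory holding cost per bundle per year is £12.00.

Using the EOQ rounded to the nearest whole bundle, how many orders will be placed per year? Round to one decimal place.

Q* = √(2·D·S / H) = √(2·26,000·155 / 12) = √671,666.7 ≈ 819.55 → Q = 820
Orders per year = D/Q = 26,000 / 820 = 31.707

31.7 orders per year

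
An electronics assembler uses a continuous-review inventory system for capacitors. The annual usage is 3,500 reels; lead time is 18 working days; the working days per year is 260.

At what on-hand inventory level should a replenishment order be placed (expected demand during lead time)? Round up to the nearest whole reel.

243 reels

Daily demand d = 3,500 / 260 = 13.462 reels/day
Demand during lead time = 13.462 × 18 = 242.31
Reorder point = 242.31 → round up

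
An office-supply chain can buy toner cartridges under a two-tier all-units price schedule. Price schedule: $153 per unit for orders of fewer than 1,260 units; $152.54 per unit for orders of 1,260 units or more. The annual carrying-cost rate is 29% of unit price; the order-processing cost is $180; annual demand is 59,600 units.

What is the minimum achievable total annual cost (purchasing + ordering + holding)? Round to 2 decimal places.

H₁ = 29%×$153 = $44.3700;  H₂ = 29%×$152.54 = $44.2366
EOQ₁ = √(2×59,600×180/44.3700) = 695.39  (< 1,260, feasible at tier 1)
EOQ₂ = √(2×59,600×180/44.2366) = 696.44  (< 1,260 → use Q = 1,260 at tier-2 price)
TC(tier 1 (EOQ₁), Q≈695.4) = $9,149,654.54
TC(tier 2, Q≈1,260.0) = $9,127,767.34
Minimum at tier 2: $9,127,767.34

$9,127,767.34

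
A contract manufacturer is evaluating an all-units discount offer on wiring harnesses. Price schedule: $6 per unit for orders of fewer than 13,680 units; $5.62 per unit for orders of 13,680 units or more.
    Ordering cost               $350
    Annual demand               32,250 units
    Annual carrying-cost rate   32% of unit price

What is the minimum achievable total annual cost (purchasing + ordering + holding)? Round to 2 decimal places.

H₁ = 32%×$6 = $1.9200;  H₂ = 32%×$5.62 = $1.7984
EOQ₁ = √(2×32,250×350/1.9200) = 3,428.97  (< 13,680, feasible at tier 1)
EOQ₂ = √(2×32,250×350/1.7984) = 3,543.00  (< 13,680 → use Q = 13,680 at tier-2 price)
TC(tier 1 (EOQ₁), Q≈3,429.0) = $200,083.62
TC(tier 2, Q≈13,680.0) = $194,371.17
Minimum at tier 2: $194,371.17

$194,371.17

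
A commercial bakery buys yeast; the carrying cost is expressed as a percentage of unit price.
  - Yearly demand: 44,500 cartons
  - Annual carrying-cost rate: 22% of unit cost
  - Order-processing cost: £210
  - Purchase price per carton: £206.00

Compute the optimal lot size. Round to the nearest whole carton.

642 cartons

Holding cost per carton per year: H = 22% × £206 = £45.3200
Q* = √(2·D·S / H) = √(2·44,500·210 / 45.32) = √412,400.7 ≈ 642.18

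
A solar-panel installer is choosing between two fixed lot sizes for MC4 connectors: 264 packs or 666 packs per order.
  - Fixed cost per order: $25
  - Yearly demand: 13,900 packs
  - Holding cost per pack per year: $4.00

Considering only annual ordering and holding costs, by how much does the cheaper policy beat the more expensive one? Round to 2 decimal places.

$9.48

TC(Q) = (D/Q)S + (Q/2)H
TC(264) = (13,900/264)×25 + (264/2)×4 = $1,844.29
TC(666) = (13,900/666)×25 + (666/2)×4 = $1,853.77
Lots of 264 are cheaper by $9.48.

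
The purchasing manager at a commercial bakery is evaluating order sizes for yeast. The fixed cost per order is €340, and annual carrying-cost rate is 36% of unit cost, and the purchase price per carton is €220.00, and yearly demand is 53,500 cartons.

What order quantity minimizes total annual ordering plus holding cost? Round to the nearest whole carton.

678 cartons

Holding cost per carton per year: H = 36% × €220 = €79.2000
Optimal lot size Q* = (2 × 53,500 × €340 / €79.2)^½ ≈ 677.75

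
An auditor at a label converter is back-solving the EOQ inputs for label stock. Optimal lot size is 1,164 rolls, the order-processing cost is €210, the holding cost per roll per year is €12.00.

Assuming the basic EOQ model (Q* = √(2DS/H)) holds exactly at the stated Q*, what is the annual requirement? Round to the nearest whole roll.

38,711 rolls per year

EOQ relation: Q² = 2DS/H, so rearrange for the unknown.
D = Q²H / (2S) = 1,164² × 12 / (2 × 210) = 38,711.31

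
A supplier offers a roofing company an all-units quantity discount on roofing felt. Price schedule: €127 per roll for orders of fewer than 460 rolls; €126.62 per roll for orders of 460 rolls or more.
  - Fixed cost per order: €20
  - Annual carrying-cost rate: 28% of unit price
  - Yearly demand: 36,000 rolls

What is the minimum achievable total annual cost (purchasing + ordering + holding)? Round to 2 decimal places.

H₁ = 28%×€127 = €35.5600;  H₂ = 28%×€126.62 = €35.4536
EOQ₁ = √(2×36,000×20/35.5600) = 201.23  (< 460, feasible at tier 1)
EOQ₂ = √(2×36,000×20/35.4536) = 201.54  (< 460 → use Q = 460 at tier-2 price)
TC(tier 1 (EOQ₁), Q≈201.2) = €4,579,155.86
TC(tier 2, Q≈460.0) = €4,568,039.55
Minimum at tier 2: €4,568,039.55

€4,568,039.55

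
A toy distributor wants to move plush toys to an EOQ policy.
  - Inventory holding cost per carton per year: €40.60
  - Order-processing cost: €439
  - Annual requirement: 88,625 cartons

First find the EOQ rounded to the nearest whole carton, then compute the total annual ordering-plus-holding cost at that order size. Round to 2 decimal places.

€56,206.74

Optimal lot size Q* = (2 × 88,625 × €439 / €40.6)^½ ≈ 1,384.40 → Q = 1,384 cartons
Orders/yr = 88,625/1,384 = 64.035; ordering cost = 64.035 × €439 = €28,111.54
Average inventory = 1,384/2 = 692; holding cost = 692 × €40.6 = €28,095.20
Total = €28,111.54 + €28,095.20 = €56,206.74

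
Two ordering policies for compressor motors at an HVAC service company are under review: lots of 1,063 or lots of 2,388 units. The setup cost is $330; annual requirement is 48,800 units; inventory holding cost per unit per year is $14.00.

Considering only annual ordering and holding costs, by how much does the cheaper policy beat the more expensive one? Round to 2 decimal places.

$869.14

For each Q, cost = (D/Q)·S + (Q/2)·H.
TC(1,063) = (48,800/1,063)×330 + (1,063/2)×14 = $22,590.58
TC(2,388) = (48,800/2,388)×330 + (2,388/2)×14 = $23,459.72
Lots of 1,063 are cheaper by $869.14.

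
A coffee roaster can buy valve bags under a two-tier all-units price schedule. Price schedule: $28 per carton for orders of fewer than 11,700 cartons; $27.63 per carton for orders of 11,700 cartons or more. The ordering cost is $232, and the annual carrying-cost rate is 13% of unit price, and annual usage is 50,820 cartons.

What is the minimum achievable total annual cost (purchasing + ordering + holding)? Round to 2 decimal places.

$1,426,176.93

H₁ = 13%×$28 = $3.6400;  H₂ = 13%×$27.63 = $3.5919
EOQ₁ = √(2×50,820×232/3.6400) = 2,545.22  (< 11,700, feasible at tier 1)
EOQ₂ = √(2×50,820×232/3.5919) = 2,562.21  (< 11,700 → use Q = 11,700 at tier-2 price)
TC(tier 1 (EOQ₁), Q≈2,545.2) = $1,432,224.61
TC(tier 2, Q≈11,700.0) = $1,426,176.93
Minimum at tier 2: $1,426,176.93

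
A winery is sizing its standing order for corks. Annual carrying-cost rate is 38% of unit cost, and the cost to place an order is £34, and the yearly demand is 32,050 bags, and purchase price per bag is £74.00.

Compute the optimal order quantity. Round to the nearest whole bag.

H = i·C = 0.38 × £74 = £28.1200 per bag-year
2DS/H = 2·32,050·34/28.12 = 77,503.56
EOQ = √77,503.56 ≈ 278.39

278 bags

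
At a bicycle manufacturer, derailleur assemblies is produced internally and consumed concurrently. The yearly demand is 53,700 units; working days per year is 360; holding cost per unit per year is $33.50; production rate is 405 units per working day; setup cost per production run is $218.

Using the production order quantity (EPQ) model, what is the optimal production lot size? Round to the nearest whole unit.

Daily demand d = 53,700/360 = 149.167; p = 405; 1 − d/p = 0.63169
EPQ = √(2DS / (H(1 − d/p)))
    = √(2 × 53,700 × 218 / (33.5 × 0.63169)) ≈ 1,051.86

1,052 units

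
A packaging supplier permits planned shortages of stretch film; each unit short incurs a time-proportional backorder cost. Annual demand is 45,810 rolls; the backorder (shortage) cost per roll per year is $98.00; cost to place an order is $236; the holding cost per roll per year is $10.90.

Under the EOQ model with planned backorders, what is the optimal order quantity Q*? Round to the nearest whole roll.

Basic EOQ = √(2·45,810·236/10.9) = 1,408.439
Backorder adjustment √((H+b)/b) = √((10.9+98)/98) = 1.0541
Q* = 1,408.439 × 1.0541 ≈ 1,484.70

1,485 rolls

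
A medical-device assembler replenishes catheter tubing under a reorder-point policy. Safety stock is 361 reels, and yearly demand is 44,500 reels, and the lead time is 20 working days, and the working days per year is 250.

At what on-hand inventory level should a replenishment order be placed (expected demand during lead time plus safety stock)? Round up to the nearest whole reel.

Daily demand d = 44,500 / 250 = 178.000 reels/day
Demand during lead time = 178.000 × 20 = 3,560.00
Reorder point = 3,560.00 + 361 = 3,921.00 → round up

3,921 reels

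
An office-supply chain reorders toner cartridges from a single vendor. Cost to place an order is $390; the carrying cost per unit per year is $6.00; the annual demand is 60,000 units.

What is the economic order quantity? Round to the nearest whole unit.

2,793 units

2DS/H = 2·60,000·390/6 = 7,800,000.00
EOQ = √7,800,000.00 ≈ 2,792.85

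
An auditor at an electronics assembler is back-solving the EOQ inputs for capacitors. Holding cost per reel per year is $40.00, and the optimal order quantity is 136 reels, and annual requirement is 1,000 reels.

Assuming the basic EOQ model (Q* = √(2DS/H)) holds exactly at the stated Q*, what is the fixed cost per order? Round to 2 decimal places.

From Q* = √(2DS/H) ⇒ Q*² = 2DS/H.
S = Q²H / (2D) = 136² × 40 / (2 × 1,000) = 369.9200

$369.92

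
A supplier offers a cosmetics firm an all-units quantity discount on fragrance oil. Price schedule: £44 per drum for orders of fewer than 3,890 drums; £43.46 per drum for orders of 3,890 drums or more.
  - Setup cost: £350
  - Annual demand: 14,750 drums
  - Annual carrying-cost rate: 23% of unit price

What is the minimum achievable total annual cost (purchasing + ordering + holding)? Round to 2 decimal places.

H₁ = 23%×£44 = £10.1200;  H₂ = 23%×£43.46 = £9.9958
EOQ₁ = √(2×14,750×350/10.1200) = 1,010.08  (< 3,890, feasible at tier 1)
EOQ₂ = √(2×14,750×350/9.9958) = 1,016.33  (< 3,890 → use Q = 3,890 at tier-2 price)
TC(tier 1 (EOQ₁), Q≈1,010.1) = £659,221.99
TC(tier 2, Q≈3,890.0) = £661,803.95
Minimum at tier 1 (EOQ₁): £659,221.99

£659,221.99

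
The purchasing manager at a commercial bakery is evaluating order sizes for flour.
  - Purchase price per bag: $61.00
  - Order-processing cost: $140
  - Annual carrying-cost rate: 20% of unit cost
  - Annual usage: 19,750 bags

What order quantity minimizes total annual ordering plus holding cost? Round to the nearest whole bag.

673 bags

H = i·C = 0.2 × $61 = $12.2000 per bag-year
Q* = √(2·D·S / H) = √(2·19,750·140 / 12.2) = √453,278.7 ≈ 673.26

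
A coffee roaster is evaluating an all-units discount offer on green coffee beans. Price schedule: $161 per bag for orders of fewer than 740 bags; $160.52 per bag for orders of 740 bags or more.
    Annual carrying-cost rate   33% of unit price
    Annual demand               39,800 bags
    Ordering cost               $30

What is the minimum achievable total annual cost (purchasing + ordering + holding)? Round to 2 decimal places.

H₁ = 33%×$161 = $53.1300;  H₂ = 33%×$160.52 = $52.9716
EOQ₁ = √(2×39,800×30/53.1300) = 212.01  (< 740, feasible at tier 1)
EOQ₂ = √(2×39,800×30/52.9716) = 212.32  (< 740 → use Q = 740 at tier-2 price)
TC(tier 1 (EOQ₁), Q≈212.0) = $6,419,063.86
TC(tier 2, Q≈740.0) = $6,409,909.01
Minimum at tier 2: $6,409,909.01

$6,409,909.01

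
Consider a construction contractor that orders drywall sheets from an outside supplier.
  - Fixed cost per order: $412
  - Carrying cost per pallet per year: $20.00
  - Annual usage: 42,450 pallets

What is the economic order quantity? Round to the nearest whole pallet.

1,322 pallets

EOQ = √(2DS/H) = √(2 × 42,450 × 412 / 20)
    = √(1,748,940.00) ≈ 1,322.47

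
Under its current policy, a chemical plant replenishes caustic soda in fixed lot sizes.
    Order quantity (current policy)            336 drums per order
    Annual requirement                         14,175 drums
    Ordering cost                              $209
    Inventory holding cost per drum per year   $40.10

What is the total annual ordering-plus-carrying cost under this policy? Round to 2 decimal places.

Ordering: D/Q × S = 14,175/336 × $209 = $8,817.19
Holding:  Q/2 × H = 336/2 × $40.1 = $6,736.80
Total = $8,817.19 + $6,736.80 = $15,553.99

$15,553.99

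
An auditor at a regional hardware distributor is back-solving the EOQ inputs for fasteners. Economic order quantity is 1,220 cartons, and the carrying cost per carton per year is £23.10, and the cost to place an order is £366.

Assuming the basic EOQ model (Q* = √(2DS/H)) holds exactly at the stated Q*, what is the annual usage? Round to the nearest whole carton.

EOQ relation: Q² = 2DS/H, so rearrange for the unknown.
D = Q²H / (2S) = 1,220² × 23.1 / (2 × 366) = 46,970.00

46,970 cartons per year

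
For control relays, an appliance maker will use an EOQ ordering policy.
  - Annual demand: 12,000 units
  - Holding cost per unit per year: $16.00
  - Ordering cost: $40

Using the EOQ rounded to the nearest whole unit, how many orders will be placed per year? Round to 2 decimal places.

Q* = √(2·D·S / H) = √(2·12,000·40 / 16) = √60,000.0 ≈ 244.95 → Q = 245
Orders per year = D/Q = 12,000 / 245 = 48.980

48.98 orders per year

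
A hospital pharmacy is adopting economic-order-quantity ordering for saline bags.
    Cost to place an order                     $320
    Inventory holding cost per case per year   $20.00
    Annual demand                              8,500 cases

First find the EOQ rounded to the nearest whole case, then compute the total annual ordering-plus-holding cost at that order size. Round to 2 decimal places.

$10,430.73

EOQ = √(2DS/H) = √(2 × 8,500 × 320 / 20)
    = √(272,000.00) ≈ 521.54 → Q = 522 cases
Orders/yr = 8,500/522 = 16.284; ordering cost = 16.284 × $320 = $5,210.73
Average inventory = 522/2 = 261; holding cost = 261 × $20 = $5,220.00
Total = $5,210.73 + $5,220.00 = $10,430.73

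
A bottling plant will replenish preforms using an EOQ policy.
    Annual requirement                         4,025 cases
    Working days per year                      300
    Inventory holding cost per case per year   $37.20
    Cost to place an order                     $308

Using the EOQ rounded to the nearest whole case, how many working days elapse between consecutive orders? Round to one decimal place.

19.2 days

2DS/H = 2·4,025·308/37.2 = 66,650.54
EOQ = √66,650.54 ≈ 258.17 → Q = 258 cases
Days between orders = 300 / (D/Q) = 300 / 15.601 ≈ 19.230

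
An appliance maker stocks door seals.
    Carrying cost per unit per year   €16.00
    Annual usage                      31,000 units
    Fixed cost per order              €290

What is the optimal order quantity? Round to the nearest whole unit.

EOQ = √(2DS/H) = √(2 × 31,000 × 290 / 16)
    = √(1,123,750.00) ≈ 1,060.07

1,060 units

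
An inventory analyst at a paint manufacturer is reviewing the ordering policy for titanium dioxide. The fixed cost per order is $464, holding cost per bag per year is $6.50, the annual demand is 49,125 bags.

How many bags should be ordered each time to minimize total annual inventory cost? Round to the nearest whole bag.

2DS/H = 2·49,125·464/6.5 = 7,013,538.46
EOQ = √7,013,538.46 ≈ 2,648.31

2,648 bags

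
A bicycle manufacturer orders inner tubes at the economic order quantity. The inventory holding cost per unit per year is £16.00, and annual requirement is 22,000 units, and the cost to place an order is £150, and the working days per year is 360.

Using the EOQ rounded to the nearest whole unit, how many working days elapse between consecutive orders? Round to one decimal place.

10.5 days

Optimal lot size Q* = (2 × 22,000 × £150 / £16)^½ ≈ 642.26 → Q = 642 units
T = Q/D × 360 days = 642/22,000 × 360 = 10.505 days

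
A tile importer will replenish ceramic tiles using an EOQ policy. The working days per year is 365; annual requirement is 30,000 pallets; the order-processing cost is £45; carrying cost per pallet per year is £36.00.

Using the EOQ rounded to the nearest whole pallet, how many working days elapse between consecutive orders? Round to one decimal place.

3.3 days

EOQ = √(2DS/H) = √(2 × 30,000 × 45 / 36)
    = √(75,000.00) ≈ 273.86 → Q = 274 pallets
Days between orders = 365 / (D/Q) = 365 / 109.489 ≈ 3.334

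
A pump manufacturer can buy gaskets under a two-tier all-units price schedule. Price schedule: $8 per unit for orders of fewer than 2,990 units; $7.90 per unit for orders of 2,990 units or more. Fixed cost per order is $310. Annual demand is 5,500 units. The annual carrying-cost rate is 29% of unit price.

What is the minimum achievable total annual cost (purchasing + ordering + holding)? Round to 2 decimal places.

H₁ = 29%×$8 = $2.3200;  H₂ = 29%×$7.90 = $2.2910
EOQ₁ = √(2×5,500×310/2.3200) = 1,212.36  (< 2,990, feasible at tier 1)
EOQ₂ = √(2×5,500×310/2.2910) = 1,220.01  (< 2,990 → use Q = 2,990 at tier-2 price)
TC(tier 1 (EOQ₁), Q≈1,212.4) = $46,812.69
TC(tier 2, Q≈2,990.0) = $47,445.28
Minimum at tier 1 (EOQ₁): $46,812.69

$46,812.69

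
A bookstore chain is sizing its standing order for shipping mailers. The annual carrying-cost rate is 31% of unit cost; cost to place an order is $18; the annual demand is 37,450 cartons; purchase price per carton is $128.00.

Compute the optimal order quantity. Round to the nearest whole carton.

H = i·C = 0.31 × $128 = $39.6800 per carton-year
2DS/H = 2·37,450·18/39.68 = 33,976.81
EOQ = √33,976.81 ≈ 184.33

184 cartons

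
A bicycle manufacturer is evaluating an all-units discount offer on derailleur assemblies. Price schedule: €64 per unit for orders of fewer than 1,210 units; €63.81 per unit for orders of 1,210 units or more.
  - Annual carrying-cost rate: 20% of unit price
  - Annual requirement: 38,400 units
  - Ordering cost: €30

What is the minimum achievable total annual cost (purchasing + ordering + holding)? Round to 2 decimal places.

H₁ = 20%×€64 = €12.8000;  H₂ = 20%×€63.81 = €12.7620
EOQ₁ = √(2×38,400×30/12.8000) = 424.26  (< 1,210, feasible at tier 1)
EOQ₂ = √(2×38,400×30/12.7620) = 424.90  (< 1,210 → use Q = 1,210 at tier-2 price)
TC(tier 1 (EOQ₁), Q≈424.3) = €2,463,030.58
TC(tier 2, Q≈1,210.0) = €2,458,977.08
Minimum at tier 2: €2,458,977.08

€2,458,977.08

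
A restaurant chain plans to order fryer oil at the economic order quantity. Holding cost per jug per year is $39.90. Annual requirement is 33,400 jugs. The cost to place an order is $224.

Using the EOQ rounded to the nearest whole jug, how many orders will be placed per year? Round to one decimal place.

Q* = √(2·D·S / H) = √(2·33,400·224 / 39.9) = √375,017.5 ≈ 612.39 → Q = 612
Orders per year = D/Q = 33,400 / 612 = 54.575

54.6 orders per year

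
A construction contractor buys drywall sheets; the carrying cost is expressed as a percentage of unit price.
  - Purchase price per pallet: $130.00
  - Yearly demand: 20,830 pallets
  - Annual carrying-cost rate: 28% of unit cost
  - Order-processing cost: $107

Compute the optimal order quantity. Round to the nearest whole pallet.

Holding cost per pallet per year: H = 28% × $130 = $36.4000
Optimal lot size Q* = (2 × 20,830 × $107 / $36.4)^½ ≈ 349.95

350 pallets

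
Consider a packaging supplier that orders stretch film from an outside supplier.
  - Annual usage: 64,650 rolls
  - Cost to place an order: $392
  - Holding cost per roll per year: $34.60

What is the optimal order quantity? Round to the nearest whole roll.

1,210 rolls

2DS/H = 2·64,650·392/34.6 = 1,464,901.73
EOQ = √1,464,901.73 ≈ 1,210.33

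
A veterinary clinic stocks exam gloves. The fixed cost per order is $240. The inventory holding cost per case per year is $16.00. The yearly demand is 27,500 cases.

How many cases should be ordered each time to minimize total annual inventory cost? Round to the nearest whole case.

908 cases

2DS/H = 2·27,500·240/16 = 825,000.00
EOQ = √825,000.00 ≈ 908.30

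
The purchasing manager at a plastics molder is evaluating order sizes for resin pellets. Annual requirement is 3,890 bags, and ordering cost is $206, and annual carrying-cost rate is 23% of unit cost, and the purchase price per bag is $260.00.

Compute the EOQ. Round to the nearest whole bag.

Carrying cost H = $260 × 23% = $59.8000/bag/yr
Optimal lot size Q* = (2 × 3,890 × $206 / $59.8)^½ ≈ 163.71

164 bags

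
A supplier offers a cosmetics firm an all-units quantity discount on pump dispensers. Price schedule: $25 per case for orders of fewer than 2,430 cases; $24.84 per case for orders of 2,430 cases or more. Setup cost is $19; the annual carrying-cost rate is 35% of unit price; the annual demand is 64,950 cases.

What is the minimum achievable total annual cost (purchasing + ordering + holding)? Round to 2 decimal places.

$1,624,429.05

H₁ = 35%×$25 = $8.7500;  H₂ = 35%×$24.84 = $8.6940
EOQ₁ = √(2×64,950×19/8.7500) = 531.10  (< 2,430, feasible at tier 1)
EOQ₂ = √(2×64,950×19/8.6940) = 532.81  (< 2,430 → use Q = 2,430 at tier-2 price)
TC(tier 1 (EOQ₁), Q≈531.1) = $1,628,397.14
TC(tier 2, Q≈2,430.0) = $1,624,429.05
Minimum at tier 2: $1,624,429.05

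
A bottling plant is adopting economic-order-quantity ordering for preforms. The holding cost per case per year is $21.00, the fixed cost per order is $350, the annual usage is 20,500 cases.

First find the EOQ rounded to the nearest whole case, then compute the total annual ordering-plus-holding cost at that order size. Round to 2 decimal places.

$17,359.44

EOQ = √(2DS/H) = √(2 × 20,500 × 350 / 21)
    = √(683,333.33) ≈ 826.64 → Q = 827 cases
Ordering: D/Q × S = 20,500/827 × $350 = $8,675.94
Holding:  Q/2 × H = 827/2 × $21 = $8,683.50
Total = $8,675.94 + $8,683.50 = $17,359.44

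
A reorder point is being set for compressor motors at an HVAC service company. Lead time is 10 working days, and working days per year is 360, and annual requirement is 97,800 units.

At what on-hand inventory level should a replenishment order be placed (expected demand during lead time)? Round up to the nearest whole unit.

Daily demand d = 97,800 / 360 = 271.667 units/day
Demand during lead time = 271.667 × 10 = 2,716.67
Reorder point = 2,716.67 → round up

2,717 units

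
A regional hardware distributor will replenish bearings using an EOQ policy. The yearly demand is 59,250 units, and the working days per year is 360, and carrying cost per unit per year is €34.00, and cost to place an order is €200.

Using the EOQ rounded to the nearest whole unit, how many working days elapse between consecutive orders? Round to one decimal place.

5.1 days

Q* = √(2·D·S / H) = √(2·59,250·200 / 34) = √697,058.8 ≈ 834.90 → Q = 835 units
Days between orders = 360 / (D/Q) = 360 / 70.958 ≈ 5.073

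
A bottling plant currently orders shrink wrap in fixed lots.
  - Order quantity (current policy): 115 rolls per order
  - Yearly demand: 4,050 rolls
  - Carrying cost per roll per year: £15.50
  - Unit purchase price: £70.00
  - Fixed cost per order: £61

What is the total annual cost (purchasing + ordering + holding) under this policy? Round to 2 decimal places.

Annual ordering cost = (D/Q)·S = (4,050/115) × 61 = £2,148.26
Annual holding cost  = (Q/2)·H = (115/2) × 15.5 = £891.25
Purchase cost = D·C = 4,050 × 70 = £283,500.00
Total = £2,148.26 + £891.25 + £283,500.00 = £286,539.51

£286,539.51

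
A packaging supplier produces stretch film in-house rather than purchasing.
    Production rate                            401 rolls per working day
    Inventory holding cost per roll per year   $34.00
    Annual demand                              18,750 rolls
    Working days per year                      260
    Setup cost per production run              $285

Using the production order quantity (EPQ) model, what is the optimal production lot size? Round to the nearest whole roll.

619 rolls

d = 18,750/260 = 72.1154 rolls/day;  effective holding cost H(1 − d/p) = 34·(1 − 72.1154/401) = 27.88548
Q* = √(2DS / H_eff) = √(2·18,750·285 / 27.88548) ≈ 619.08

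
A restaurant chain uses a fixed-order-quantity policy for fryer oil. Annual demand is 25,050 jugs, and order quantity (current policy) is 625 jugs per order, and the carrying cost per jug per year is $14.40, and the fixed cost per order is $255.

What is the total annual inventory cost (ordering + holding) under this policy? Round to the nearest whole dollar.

Orders/yr = 25,050/625 = 40.080; ordering cost = 40.080 × $255 = $10,220.40
Average inventory = 625/2 = 312.5; holding cost = 312.5 × $14.4 = $4,500.00
Total = $10,220.40 + $4,500.00 = $14,720.40

$14,720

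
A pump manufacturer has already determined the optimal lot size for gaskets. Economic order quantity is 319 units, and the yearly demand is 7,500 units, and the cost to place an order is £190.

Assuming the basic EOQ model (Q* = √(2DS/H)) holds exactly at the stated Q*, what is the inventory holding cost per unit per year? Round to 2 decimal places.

£28.01

From Q* = √(2DS/H) ⇒ Q*² = 2DS/H.
H = 2DS / Q² = 2 × 7,500 × 190 / 319² = 28.0068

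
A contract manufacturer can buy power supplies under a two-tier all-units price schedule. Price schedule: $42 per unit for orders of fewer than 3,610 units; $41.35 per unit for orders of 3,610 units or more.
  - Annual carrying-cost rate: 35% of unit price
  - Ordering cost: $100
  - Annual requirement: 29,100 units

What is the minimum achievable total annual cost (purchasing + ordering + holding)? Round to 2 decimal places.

$1,230,213.96

H₁ = 35%×$42 = $14.7000;  H₂ = 35%×$41.35 = $14.4725
EOQ₁ = √(2×29,100×100/14.7000) = 629.22  (< 3,610, feasible at tier 1)
EOQ₂ = √(2×29,100×100/14.4725) = 634.15  (< 3,610 → use Q = 3,610 at tier-2 price)
TC(tier 1 (EOQ₁), Q≈629.2) = $1,231,449.54
TC(tier 2, Q≈3,610.0) = $1,230,213.96
Minimum at tier 2: $1,230,213.96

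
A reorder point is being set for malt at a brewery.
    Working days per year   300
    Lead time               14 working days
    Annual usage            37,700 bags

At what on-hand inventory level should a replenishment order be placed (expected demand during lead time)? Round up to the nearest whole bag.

1,760 bags

Daily demand d = 37,700 / 300 = 125.667 bags/day
Demand during lead time = 125.667 × 14 = 1,759.33
Reorder point = 1,759.33 → round up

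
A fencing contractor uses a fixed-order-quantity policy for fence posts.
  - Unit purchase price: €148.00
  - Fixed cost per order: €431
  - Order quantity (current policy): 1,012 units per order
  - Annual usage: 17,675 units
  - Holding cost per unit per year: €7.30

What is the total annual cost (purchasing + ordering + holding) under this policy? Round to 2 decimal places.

€2,627,121.39

Orders/yr = 17,675/1,012 = 17.465; ordering cost = 17.465 × €431 = €7,527.59
Average inventory = 1,012/2 = 506; holding cost = 506 × €7.3 = €3,693.80
Purchase cost = D·C = 17,675 × 148 = €2,615,900.00
Total = €7,527.59 + €3,693.80 + €2,615,900.00 = €2,627,121.39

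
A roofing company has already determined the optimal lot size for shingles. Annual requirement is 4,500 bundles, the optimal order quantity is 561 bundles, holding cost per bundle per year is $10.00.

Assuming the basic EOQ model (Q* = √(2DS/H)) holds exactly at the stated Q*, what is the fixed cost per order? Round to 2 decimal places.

EOQ relation: Q² = 2DS/H, so rearrange for the unknown.
S = Q²H / (2D) = 561² × 10 / (2 × 4,500) = 349.6900

$349.69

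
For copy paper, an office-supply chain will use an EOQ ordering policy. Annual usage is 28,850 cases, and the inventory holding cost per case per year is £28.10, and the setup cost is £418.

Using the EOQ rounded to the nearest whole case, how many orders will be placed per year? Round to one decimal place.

31.2 orders per year

Optimal lot size Q* = (2 × 28,850 × £418 / £28.1)^½ ≈ 926.45 → Q = 926
Orders per year = D/Q = 28,850 / 926 = 31.156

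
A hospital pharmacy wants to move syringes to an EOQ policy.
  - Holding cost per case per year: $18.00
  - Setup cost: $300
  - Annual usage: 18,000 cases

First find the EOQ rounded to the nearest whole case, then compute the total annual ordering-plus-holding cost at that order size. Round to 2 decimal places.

$13,942.74

EOQ = √(2DS/H) = √(2 × 18,000 × 300 / 18)
    = √(600,000.00) ≈ 774.60 → Q = 775 cases
Ordering: D/Q × S = 18,000/775 × $300 = $6,967.74
Holding:  Q/2 × H = 775/2 × $18 = $6,975.00
Total = $6,967.74 + $6,975.00 = $13,942.74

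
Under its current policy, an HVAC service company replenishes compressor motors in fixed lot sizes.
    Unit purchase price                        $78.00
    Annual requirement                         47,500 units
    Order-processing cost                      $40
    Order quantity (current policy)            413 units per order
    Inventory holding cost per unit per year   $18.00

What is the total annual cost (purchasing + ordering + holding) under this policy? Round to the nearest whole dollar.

$3,713,317

Orders/yr = 47,500/413 = 115.012; ordering cost = 115.012 × $40 = $4,600.48
Average inventory = 413/2 = 206.5; holding cost = 206.5 × $18 = $3,717.00
Purchase cost = D·C = 47,500 × 78 = $3,705,000.00
Total = $4,600.48 + $3,717.00 + $3,705,000.00 = $3,713,317.48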